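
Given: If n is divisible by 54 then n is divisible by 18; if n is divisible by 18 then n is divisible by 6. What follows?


Hypothetical syllogism: P → Q, Q → R ⊢ P → R
Premise 1: n is divisible by 54 → n is divisible by 18
Premise 2: n is divisible by 18 → n is divisible by 6
Chain the implications: the middle term (n is divisible by 18) links the two.
Conclusion: If n is divisible by 54, then n is divisible by 6.

If n is divisible by 54, then n is divisible by 6.


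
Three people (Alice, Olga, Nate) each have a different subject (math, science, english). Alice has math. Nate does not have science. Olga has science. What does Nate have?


From clues:
  Alice → math
  Olga → science
By elimination, Nate gets the remaining.

english


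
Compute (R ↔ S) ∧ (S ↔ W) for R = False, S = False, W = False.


R = False, S = False, W = False
Step 1: R ↔ S is true when R and S have the same value. Result: True
Step 2: S ↔ W is true when S and W have the same value. Result: True
Step 3: True ∧ True = True

True


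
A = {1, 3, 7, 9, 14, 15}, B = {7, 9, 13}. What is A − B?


A = {1, 3, 7, 9, 14, 15}
B = {7, 9, 13}
Operation: difference A − B
In A but not B: 1, 3, 14, 15

{1, 3, 14, 15}


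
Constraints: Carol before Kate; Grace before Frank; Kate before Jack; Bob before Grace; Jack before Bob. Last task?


Constraints: Carol before Kate; Grace before Frank; Kate before Jack; Bob before Grace; Jack before Bob
The last task can have nothing scheduled after it, so it must never appear on the left of a 'before'.
Tasks appearing before some other task: Carol, Grace, Kate, Bob, Jack.
The only task not in that list is Frank → it is last.

Frank


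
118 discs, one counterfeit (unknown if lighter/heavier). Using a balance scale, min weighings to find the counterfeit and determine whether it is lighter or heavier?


Let n = 118. 236 possibilities (n discs × lighter/heavier); each weighing has 3 outcomes.
Bound for k weighings: say the first weighing puts j discs on each pan. If it tips, the 2j weighed discs remain suspects (each with a known direction) and k-1 weighings give 3^(k-1) outcomes; 3^(k-1) is odd, so 2j ≤ 3^(k-1) - 1. If it balances, the n - 2j unweighed discs remain with direction unknown: 2(n - 2j) ≤ 3^(k-1) - 1 by the same parity argument. Adding, n ≤ (3^(k-1) - 1) + (3^(k-1) - 1)/2 = (3^k - 3)/2, and the classical three-group strategy achieves this (3 discs in 2 weighings, 12 in 3, 39 in 4, 120 in 5).
So we need the smallest k with (3^k - 3)/2 ≥ 118.
k = 4: (3^4 - 3)/2 = 39 < 118 ✗
k = 5: (3^5 - 3)/2 = 120 ≥ 118 ✓

5


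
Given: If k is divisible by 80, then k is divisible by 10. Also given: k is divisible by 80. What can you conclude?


Modus ponens: P → Q, P ⊢ Q
P: k is divisible by 80
Q: k is divisible by 10
We have P → Q and P is true.
By modus ponens, Q must be true.

k is divisible by 10


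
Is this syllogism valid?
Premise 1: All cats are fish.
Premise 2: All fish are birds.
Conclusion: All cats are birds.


Premise 1: All cats are fish.
Premise 2: All fish are birds.
Conclusion: All cats are birds.
Barbara syllogism (AAA-1): All A are B, All B are C → All A are C.
Middle term (fish) distributed in premise 2.

Valid


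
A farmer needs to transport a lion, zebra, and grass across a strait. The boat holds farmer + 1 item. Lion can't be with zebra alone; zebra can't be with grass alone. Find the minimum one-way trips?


1. farmer+zebra → 2. farmer ← 3. farmer+lion → 4. farmer+zebra ← 5. farmer+grass → 6. farmer ← 7. farmer+zebra →
Minimum trips = 7

7


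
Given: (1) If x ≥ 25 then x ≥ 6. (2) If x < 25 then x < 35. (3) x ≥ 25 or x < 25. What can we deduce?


Constructive dilemma: (P → Q) ∧ (R → S), P ∨ R ⊢ Q ∨ S
Premise 1: x ≥ 25 → x ≥ 6
Premise 2: x < 25 → x < 35
Premise 3: x ≥ 25 ∨ x < 25
Case 1: Assuming x ≥ 25, then by Premise 1, x ≥ 6.
Case 2: Assuming x < 25, then by Premise 2, x < 35.
Since one of x ≥ 25 or x < 25 must hold, we get x ≥ 6 or x < 35.

x ≥ 6 or x < 35.


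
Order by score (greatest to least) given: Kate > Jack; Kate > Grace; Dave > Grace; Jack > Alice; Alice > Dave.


Constraints: Kate > Jack; Kate > Grace; Dave > Grace; Jack > Alice; Alice > Dave
Method: at each step, the next-highest is the one remaining person who never appears on the smaller side of a constraint between remaining people.
  Step 1: remaining {Kate, Grace, Alice, Jack, Dave}; on the smaller side: {Grace, Alice, Jack, Dave} → Kate is next (Kate > Jack; Kate > Grace).
  Step 2: remaining {Grace, Alice, Jack, Dave}; on the smaller side: {Grace, Alice, Dave} → Jack is next (Jack > Alice).
  Step 3: remaining {Grace, Alice, Dave}; on the smaller side: {Grace, Dave} → Alice is next (Alice > Dave).
  Step 4: remaining {Grace, Dave}; on the smaller side: {Grace} → Dave is next (Dave > Grace).
  Step 5: only Grace remains → lowest.
Final ranking (highest to lowest):

Kate > Jack > Alice > Dave > Grace


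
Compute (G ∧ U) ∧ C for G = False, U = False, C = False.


G = False, U = False, C = False
Step 1: G ∧ U = False AND False = False
Step 2: False ∧ C = False AND False = False
AND is true only when ALL operands are true.

False


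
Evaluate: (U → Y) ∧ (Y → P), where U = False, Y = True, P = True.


U = False, Y = True, P = True
Step 1: U → Y is false only when U=True and Y=False. Result: True
Step 2: Y → P is false only when Y=True and P=False. Result: True
Step 3: True ∧ True = True

True


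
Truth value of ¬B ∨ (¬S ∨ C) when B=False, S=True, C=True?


B = False, S = True, C = True
Expression: ¬B ∨ (¬S ∨ C)
Step 1: ¬S = NOT True = False
Step 2: ¬S ∨ C = False OR True = True
Step 3: ¬B = NOT False = True
Step 4: (True) ∨ (True) = True OR True = True

True


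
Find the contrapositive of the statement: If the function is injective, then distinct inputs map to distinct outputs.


Original: If the function is injective, then distinct inputs map to distinct outputs
Contrapositive: If ¬Q, then ¬P
Negate Q: not (distinct inputs map to distinct outputs)
Negate P: not (the function is injective)

If not (distinct inputs map to distinct outputs), then not (the function is injective).


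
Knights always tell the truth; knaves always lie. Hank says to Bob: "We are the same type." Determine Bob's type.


Hank says: "We are the same type."
Case 1: Hank is a Knight (truth-teller)
  Statement is true → they ARE the same → Bob is also a Knight
Case 2: Hank is a Knave (liar)
  Statement is false → they are NOT the same → Bob is a Knight
In both cases, Bob is a Knight.

Knight


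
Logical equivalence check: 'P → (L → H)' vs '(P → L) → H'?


Expression 1: P → (L → H)
Expression 2: (P → L) → H
Truth table (P L H | Expr1 Expr2):
  T T T |   T     T
  T T F |   F     F
  T F T |   T     T
  T F F |   T     T
  F T T |   T     T
  F T F |   T     F   ← differ
  F F T |   T     T
  F F F |   T     F   ← differ
Counterexample: P=F, L=T, H=F gives Expr1 = T but Expr2 = F, so the expressions are NOT logically equivalent.

No


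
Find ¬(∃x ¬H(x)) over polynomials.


Original: ∃x ¬H(x)
Rule: ¬∀→∃, ¬∃→∀, negate predicate.
Negation: ∀x H(x)

∀x H(x)


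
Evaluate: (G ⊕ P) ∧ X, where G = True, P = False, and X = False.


G = True, P = False, X = False
Step 1: G ⊕ P = True XOR False = True
Step 2: True ∧ X = True AND False = False
XOR true when exactly one of G,P is true; then AND with X.

False


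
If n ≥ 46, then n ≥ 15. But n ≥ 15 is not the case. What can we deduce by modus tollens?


Modus tollens: P → Q, ¬Q ⊢ ¬P
P: n ≥ 46
Q: n ≥ 15
We have P → Q and Q is false.
By modus tollens, P must be false.

It is not the case that n ≥ 46


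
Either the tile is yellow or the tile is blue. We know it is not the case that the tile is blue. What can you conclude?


Disjunctive syllogism: P ∨ Q, ¬P ⊢ Q
Disjunction: the tile is yellow ∨ the tile is blue
We know it is not the case that the tile is blue.
By disjunctive syllogism, the other disjunct must be true.

The tile is yellow


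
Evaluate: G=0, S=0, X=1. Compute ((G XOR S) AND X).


G XOR S = 0^0 = 0
0 AND 1 = 0

0


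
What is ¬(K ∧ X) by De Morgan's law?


De Morgan's law: ¬(P ∧ Q) ≡ ¬P ∨ ¬Q
¬(K ∧ X) = ¬K ∨ ¬X

¬K ∨ ¬X


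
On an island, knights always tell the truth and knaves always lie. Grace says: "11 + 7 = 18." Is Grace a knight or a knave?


Statement: "11 + 7 = 18."
Actual: 11 + 7 = 18
Claimed: 18
Statement is TRUE → Grace tells the truth → Knight

Knight


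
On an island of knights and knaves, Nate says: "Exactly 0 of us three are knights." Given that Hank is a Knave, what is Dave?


Nate claims exactly 0 knights among Nate, Hank, Dave.
Given: Hank is a Knave.

Case 1: Nate is a Knight (tells truth)
  Then exactly 0 of the three are knights.
  Counting Nate, Hank: 1 knight(s) so far. Need -1 more → impossible.
Case 2: Nate is a Knave (lies)
  Then the count is NOT 0.
  If Dave = Knave, count = 0 = 0 → claim would be true, contradicts lie.
  If Dave = Knight, count = 1 ≠ 0 → lie confirmed ✓

Dave is a Knight.

Knight


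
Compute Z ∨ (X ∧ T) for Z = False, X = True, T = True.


Z = False, X = True, T = True
Step 1: X ∧ T = True AND True = True
Step 2: Z ∨ True = False OR True = True
AND evaluated first (higher precedence); then OR applied.

True


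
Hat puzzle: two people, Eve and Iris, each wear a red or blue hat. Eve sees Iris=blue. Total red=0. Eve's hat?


Total red = 0, Iris = blue
Red accounted for: 0
Remaining for Eve: 0
Eve's hat is blue.

blue


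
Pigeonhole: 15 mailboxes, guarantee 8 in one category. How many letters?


Pigeonhole: to guarantee k in one of n categories, need (k-1)×n + 1.
k = 8, n = 15
Minimum = (8-1) × 15 + 1 = 7 × 15 + 1

106


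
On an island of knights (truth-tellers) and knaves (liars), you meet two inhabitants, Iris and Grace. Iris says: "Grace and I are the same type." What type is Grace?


Iris says: "Grace and I are the same type."
Case 1: Iris is a Knight (truth-teller)
  Statement is true → they ARE the same → Grace is also a Knight
Case 2: Iris is a Knave (liar)
  Statement is false → they are NOT the same → Grace is a Knight
In both cases, Grace is a Knight.

Knight


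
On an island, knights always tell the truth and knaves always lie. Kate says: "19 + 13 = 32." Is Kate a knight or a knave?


Statement: "19 + 13 = 32."
Actual: 19 + 13 = 32
Claimed: 32
Statement is TRUE → Kate tells the truth → Knight

Knight


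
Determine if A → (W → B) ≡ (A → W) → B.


Expression 1: A → (W → B)
Expression 2: (A → W) → B
Truth table (A W B | Expr1 Expr2):
  T T T |   T     T
  T T F |   F     F
  T F T |   T     T
  T F F |   T     T
  F T T |   T     T
  F T F |   T     F   ← differ
  F F T |   T     T
  F F F |   T     F   ← differ
Counterexample: A=F, W=T, B=F gives Expr1 = T but Expr2 = F, so the expressions are NOT logically equivalent.

No


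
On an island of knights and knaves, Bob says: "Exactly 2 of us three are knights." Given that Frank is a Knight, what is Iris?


Bob claims exactly 2 knights among Bob, Frank, Iris.
Given: Frank is a Knight.

Case 1: Bob is a Knight (tells truth)
  Then exactly 2 of the three are knights.
  Counting Bob, Frank: 2 knight(s) so far. Need 0 more → Iris = Knave.
Case 2: Bob is a Knave (lies)
  Then the count is NOT 2.
  If Iris = Knight, count = 2 = 2 → claim would be true, contradicts lie.
  If Iris = Knave, count = 1 ≠ 2 → lie confirmed ✓

Iris is a Knave.

Knave


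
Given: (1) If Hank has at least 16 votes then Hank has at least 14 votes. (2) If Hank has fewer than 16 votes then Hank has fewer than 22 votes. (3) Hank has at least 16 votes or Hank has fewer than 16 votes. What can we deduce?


Constructive dilemma: (P → Q) ∧ (R → S), P ∨ R ⊢ Q ∨ S
Premise 1: Hank has at least 16 votes → Hank has at least 14 votes
Premise 2: Hank has fewer than 16 votes → Hank has fewer than 22 votes
Premise 3: Hank has at least 16 votes ∨ Hank has fewer than 16 votes
Case 1: Assuming Hank has at least 16 votes, then by Premise 1, Hank has at least 14 votes.
Case 2: Assuming Hank has fewer than 16 votes, then by Premise 2, Hank has fewer than 22 votes.
Since one of Hank has at least 16 votes or Hank has fewer than 16 votes must hold, we get Hank has at least 14 votes or Hank has fewer than 22 votes.

Hank has at least 14 votes or Hank has fewer than 22 votes.


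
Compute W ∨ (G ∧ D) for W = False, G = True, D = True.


W = False, G = True, D = True
Step 1: G ∧ D = True AND True = True
Step 2: W ∨ True = False OR True = True
AND evaluated first (higher precedence); then OR applied.

True


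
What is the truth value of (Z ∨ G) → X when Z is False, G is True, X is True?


Z = False, G = True, X = True
Step 1: Z ∨ G = False OR True = True
Step 2: (True) → X: false only when antecedent=True and X=False.
Result: True

True


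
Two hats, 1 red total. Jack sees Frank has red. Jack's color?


Total red = 1, Frank = red
Red accounted for: 1
Remaining for Jack: 0
Jack's hat is blue.

blue


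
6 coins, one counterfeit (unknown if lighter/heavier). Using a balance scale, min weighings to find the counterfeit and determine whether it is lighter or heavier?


Let n = 6. 12 possibilities (n coins × lighter/heavier); each weighing has 3 outcomes.
Bound for k weighings: say the first weighing puts j coins on each pan. If it tips, the 2j weighed coins remain suspects (each with a known direction) and k-1 weighings give 3^(k-1) outcomes; 3^(k-1) is odd, so 2j ≤ 3^(k-1) - 1. If it balances, the n - 2j unweighed coins remain with direction unknown: 2(n - 2j) ≤ 3^(k-1) - 1 by the same parity argument. Adding, n ≤ (3^(k-1) - 1) + (3^(k-1) - 1)/2 = (3^k - 3)/2, and the classical three-group strategy achieves this (3 coins in 2 weighings, 12 in 3, 39 in 4, 120 in 5).
So we need the smallest k with (3^k - 3)/2 ≥ 6.
k = 2: (3^2 - 3)/2 = 3 < 6 ✗
k = 3: (3^3 - 3)/2 = 12 ≥ 6 ✓

3


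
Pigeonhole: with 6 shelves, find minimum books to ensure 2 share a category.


Pigeonhole: to guarantee k in one of n categories, need (k-1)×n + 1.
k = 2, n = 6
Minimum = (2-1) × 6 + 1 = 1 × 6 + 1

7


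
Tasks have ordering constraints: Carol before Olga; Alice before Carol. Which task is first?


Constraints: Carol before Olga; Alice before Carol
The first task can have nothing scheduled before it, so it must never appear on the right of a 'before'.
Tasks appearing after some 'before': Olga, Carol.
The only task not in that list is Alice → it is first.

Alice


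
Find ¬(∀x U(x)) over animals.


Original: ∀x U(x)
Rule: ¬∀→∃, ¬∃→∀, negate predicate.
Negation: ∃x ¬U(x)

∃x ¬U(x)


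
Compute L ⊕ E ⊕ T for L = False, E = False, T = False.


L = False, E = False, T = False
Step 1: L ⊕ E = False XOR False = False
Step 2: False ⊕ T = False XOR False = False
XOR is true when an odd number of operands are true.

False


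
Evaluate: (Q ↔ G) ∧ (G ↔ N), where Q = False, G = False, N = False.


Q = False, G = False, N = False
Step 1: Q ↔ G is true when Q and G have the same value. Result: True
Step 2: G ↔ N is true when G and N have the same value. Result: True
Step 3: True ∧ True = True

True


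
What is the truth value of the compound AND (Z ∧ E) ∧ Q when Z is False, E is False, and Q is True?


Z = False, E = False, Q = True
Step 1: Z ∧ E = False AND False = False
Step 2: False ∧ Q = False AND True = False
AND is true only when ALL operands are true.

False


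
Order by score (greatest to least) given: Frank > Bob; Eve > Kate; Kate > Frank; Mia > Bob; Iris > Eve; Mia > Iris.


Constraints: Frank > Bob; Eve > Kate; Kate > Frank; Mia > Bob; Iris > Eve; Mia > Iris
Method: at each step, the next-highest is the one remaining person who never appears on the smaller side of a constraint between remaining people.
  Step 1: remaining {Bob, Iris, Frank, Mia, Eve, Kate}; on the smaller side: {Bob, Iris, Frank, Eve, Kate} → Mia is next (Mia > Bob; Mia > Iris).
  Step 2: remaining {Bob, Iris, Frank, Eve, Kate}; on the smaller side: {Bob, Frank, Eve, Kate} → Iris is next (Iris > Eve).
  Step 3: remaining {Bob, Frank, Eve, Kate}; on the smaller side: {Bob, Frank, Kate} → Eve is next (Eve > Kate).
  Step 4: remaining {Bob, Frank, Kate}; on the smaller side: {Bob, Frank} → Kate is next (Kate > Frank).
  Step 5: remaining {Bob, Frank}; on the smaller side: {Bob} → Frank is next (Frank > Bob).
  Step 6: only Bob remains → lowest.
Final ranking (highest to lowest):

Mia > Iris > Eve > Kate > Frank > Bob


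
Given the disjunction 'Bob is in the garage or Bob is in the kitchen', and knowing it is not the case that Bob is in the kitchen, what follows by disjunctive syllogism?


Disjunctive syllogism: P ∨ Q, ¬P ⊢ Q
Disjunction: Bob is in the garage ∨ Bob is in the kitchen
We know it is not the case that Bob is in the kitchen.
By disjunctive syllogism, the other disjunct must be true.

Bob is in the garage


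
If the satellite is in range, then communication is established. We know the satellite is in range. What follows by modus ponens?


Modus ponens: P → Q, P ⊢ Q
P: the satellite is in range
Q: communication is established
We have P → Q and P is true.
By modus ponens, Q must be true.

Communication is established


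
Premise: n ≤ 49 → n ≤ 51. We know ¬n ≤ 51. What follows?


Modus tollens: P → Q, ¬Q ⊢ ¬P
P: n ≤ 49
Q: n ≤ 51
We have P → Q and Q is false.
By modus tollens, P must be false.

It is not the case that n ≤ 49


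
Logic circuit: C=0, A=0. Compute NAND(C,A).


C AND A = 0
NOT(0) = 1

1


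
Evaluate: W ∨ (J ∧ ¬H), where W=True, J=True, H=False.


W = True, J = True, H = False
Expression: W ∨ (J ∧ ¬H)
Step 1: ¬H = NOT False = True
Step 2: J ∧ ¬H = True AND True = True
Step 3: W ∨ (True) = True OR True = True

True


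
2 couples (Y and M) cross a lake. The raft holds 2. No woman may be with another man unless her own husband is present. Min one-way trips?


Label couples Y and M.
1. WY+WM → (far: WY,WM; near: HY,HM)
2. WY ←   (far: WM; near: HY,HM,WY)
3. HY+HM → (far: HY,HM,WM; near: WY)
4. HY ←   (far: HM,WM; near: HY,WY)  — HY returns, since WY is alone on near bank
5. HY+WY → (far: all four; near: empty)
Every state respects the constraint.
Minimum trips = 5

5


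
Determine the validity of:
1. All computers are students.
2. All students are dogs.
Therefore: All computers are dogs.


Premise 1: All computers are students.
Premise 2: All students are dogs.
Conclusion: All computers are dogs.
Barbara syllogism (AAA-1): All A are B, All B are C → All A are C.
Middle term (students) distributed in premise 2.

Valid


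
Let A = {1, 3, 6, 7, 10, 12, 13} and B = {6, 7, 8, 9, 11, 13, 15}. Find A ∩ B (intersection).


A = {1, 3, 6, 7, 10, 12, 13}
B = {6, 7, 8, 9, 11, 13, 15}
Operation: intersection
Elements in both: 6, 7, 13

{6, 7, 13}


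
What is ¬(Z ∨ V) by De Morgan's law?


De Morgan's law: ¬(P ∨ Q) ≡ ¬P ∧ ¬Q
¬(Z ∨ V) = ¬Z ∧ ¬V

¬Z ∧ ¬V


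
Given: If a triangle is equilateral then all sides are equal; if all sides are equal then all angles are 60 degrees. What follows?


Hypothetical syllogism: P → Q, Q → R ⊢ P → R
Premise 1: a triangle is equilateral → all sides are equal
Premise 2: all sides are equal → all angles are 60 degrees
Chain the implications: the middle term (all sides are equal) links the two.
Conclusion: If a triangle is equilateral, then all angles are 60 degrees.

If a triangle is equilateral, then all angles are 60 degrees.


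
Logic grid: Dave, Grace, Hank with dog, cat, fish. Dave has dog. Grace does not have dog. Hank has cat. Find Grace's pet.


From clues:
  Hank → cat
  Dave → dog
By elimination, Grace gets the remaining.

fish


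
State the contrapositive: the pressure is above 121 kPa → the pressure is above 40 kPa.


Original: If the pressure is above 121 kPa, then the pressure is above 40 kPa
Contrapositive: If ¬Q, then ¬P
Negate Q: not (the pressure is above 40 kPa)
Negate P: not (the pressure is above 121 kPa)

If not (the pressure is above 40 kPa), then not (the pressure is above 121 kPa).


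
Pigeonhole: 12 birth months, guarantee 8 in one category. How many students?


Pigeonhole: to guarantee k in one of n categories, need (k-1)×n + 1.
k = 8, n = 12
Minimum = (8-1) × 12 + 1 = 7 × 12 + 1

85


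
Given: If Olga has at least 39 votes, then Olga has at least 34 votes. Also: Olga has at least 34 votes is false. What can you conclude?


Modus tollens: P → Q, ¬Q ⊢ ¬P
P: Olga has at least 39 votes
Q: Olga has at least 34 votes
We have P → Q and Q is false.
By modus tollens, P must be false.

It is not the case that Olga has at least 39 votes


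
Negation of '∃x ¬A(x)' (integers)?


Original: ∃x ¬A(x)
Rule: ¬∀→∃, ¬∃→∀, negate predicate.
Negation: ∀x A(x)

∀x A(x)


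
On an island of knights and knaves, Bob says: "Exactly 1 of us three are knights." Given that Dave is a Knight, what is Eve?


Bob claims exactly 1 knights among Bob, Dave, Eve.
Given: Dave is a Knight.

Case 1: Bob is a Knight (tells truth)
  Then exactly 1 of the three are knights.
  Counting Bob, Dave: 2 knight(s) so far. Need -1 more → impossible.
Case 2: Bob is a Knave (lies)
  Then the count is NOT 1.
  If Eve = Knave, count = 1 = 1 → claim would be true, contradicts lie.
  If Eve = Knight, count = 2 ≠ 1 → lie confirmed ✓

Eve is a Knight.

Knight


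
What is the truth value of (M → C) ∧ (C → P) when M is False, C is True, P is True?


M = False, C = True, P = True
Step 1: M → C is false only when M=True and C=False. Result: True
Step 2: C → P is false only when C=True and P=False. Result: True
Step 3: True ∧ True = True

True


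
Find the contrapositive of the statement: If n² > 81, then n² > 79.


Original: If n² > 81, then n² > 79
Contrapositive: If ¬Q, then ¬P
Negate Q: not (n² > 79)
Negate P: not (n² > 81)

If not (n² > 79), then not (n² > 81).


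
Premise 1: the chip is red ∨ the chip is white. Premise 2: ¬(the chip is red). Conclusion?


Disjunctive syllogism: P ∨ Q, ¬P ⊢ Q
Disjunction: the chip is red ∨ the chip is white
We know it is not the case that the chip is red.
By disjunctive syllogism, the other disjunct must be true.

The chip is white


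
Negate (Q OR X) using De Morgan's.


De Morgan's law: ¬(P ∨ Q) ≡ ¬P ∧ ¬Q
¬(Q ∨ X) = ¬Q ∧ ¬X

¬Q ∧ ¬X


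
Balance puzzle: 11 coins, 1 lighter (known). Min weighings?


Each weighing has 3 outcomes (left heavy / balance / right heavy), so k weighings distinguish at most 3^k cases; splitting into three near-equal groups achieves this.
Need 3^k ≥ 11: 3^2 = 9 < 11 ≤ 3^3 = 27
k = ⌈log₃(11)⌉ = 3

3


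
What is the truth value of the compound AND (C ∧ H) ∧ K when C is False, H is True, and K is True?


C = False, H = True, K = True
Step 1: C ∧ H = False AND True = False
Step 2: False ∧ K = False AND True = False
AND is true only when ALL operands are true.

False


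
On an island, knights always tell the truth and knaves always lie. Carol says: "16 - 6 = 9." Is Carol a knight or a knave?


Statement: "16 - 6 = 9."
Actual: 16 - 6 = 10
Claimed: 9
Statement is FALSE → Carol lies → Knave

Knave


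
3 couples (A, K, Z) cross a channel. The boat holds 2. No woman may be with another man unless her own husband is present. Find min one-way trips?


Label couples A, K, Z (H = husband, W = wife).
Counting alone: 6 people, the boat carries 2 and someone must bring it back, so each round trip nets at most +1 on the far side until the last crossing → at least 9 trips. The jealousy constraint makes 9 impossible; the shortest valid schedule has 11:
1. WA+WK →  (far: WA,WK; near: HA,HK,HZ,WZ)
2. WA ←       (far: WK; near: HA,HK,HZ,WA,WZ)
3. WA+WZ →  (far: WA,WK,WZ; near: HA,HK,HZ)
4. WA ←       (far: WK,WZ; near: HA,HK,HZ,WA)
5. HK+HZ →  (far: HK,WK,HZ,WZ; near: HA,WA)
6. HK+WK ←  (far: HZ,WZ; near: HA,WA,HK,WK)
7. HA+HK →  (far: HA,HK,HZ,WZ; near: WA,WK)
8. WZ ←       (far: HA,HK,HZ; near: WA,WK,WZ)
9. WA+WK →  (far: HA,WA,HK,WK,HZ; near: WZ)
10. HZ ←      (far: HA,WA,HK,WK; near: HZ,WZ)
11. HZ+WZ → (far: all six; near: empty)
In every state each wife is either with her husband or with no other man.
Minimum trips = 11

11


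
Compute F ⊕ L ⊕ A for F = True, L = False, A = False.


F = True, L = False, A = False
Step 1: F ⊕ L = True XOR False = True
Step 2: True ⊕ A = True XOR False = True
XOR is true when an odd number of operands are true.

True


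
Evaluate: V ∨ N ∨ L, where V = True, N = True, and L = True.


V = True, N = True, L = True
Step 1: V ∨ N = True OR True = True
Step 2: True ∨ L = True OR True = True
OR is true when at least one operand is true.

True


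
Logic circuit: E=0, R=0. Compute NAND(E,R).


E AND R = 0
NOT(0) = 1

1


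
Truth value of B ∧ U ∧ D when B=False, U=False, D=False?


B = False, U = False, D = False
Expression: B ∧ U ∧ D
Step 1: B ∧ U = False AND False = False
Step 2: (False) ∧ D = False AND False = False

False


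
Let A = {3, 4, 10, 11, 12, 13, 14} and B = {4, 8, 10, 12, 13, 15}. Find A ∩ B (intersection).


A = {3, 4, 10, 11, 12, 13, 14}
B = {4, 8, 10, 12, 13, 15}
Operation: intersection
Elements in both: 4, 10, 12, 13

{4, 10, 12, 13}


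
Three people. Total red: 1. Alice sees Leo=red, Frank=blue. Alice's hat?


Total red = 1, seen red = 1
Own red = 1 - 1 = 0
Alice's hat is blue.

blue


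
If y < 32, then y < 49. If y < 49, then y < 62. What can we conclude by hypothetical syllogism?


Hypothetical syllogism: P → Q, Q → R ⊢ P → R
Premise 1: y < 32 → y < 49
Premise 2: y < 49 → y < 62
Chain the implications: the middle term (y < 49) links the two.
Conclusion: If y < 32, then y < 62.

If y < 32, then y < 62.


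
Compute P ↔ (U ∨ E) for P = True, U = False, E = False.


P = True, U = False, E = False
Step 1: U ∨ E = False OR False = False
Step 2: P ↔ (False): true when both sides have same truth value.
Result: True ↔ False = False

False


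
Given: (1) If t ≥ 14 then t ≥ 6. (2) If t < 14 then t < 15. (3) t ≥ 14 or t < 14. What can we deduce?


Constructive dilemma: (P → Q) ∧ (R → S), P ∨ R ⊢ Q ∨ S
Premise 1: t ≥ 14 → t ≥ 6
Premise 2: t < 14 → t < 15
Premise 3: t ≥ 14 ∨ t < 14
Case 1: Assuming t ≥ 14, then by Premise 1, t ≥ 6.
Case 2: Assuming t < 14, then by Premise 2, t < 15.
Since one of t ≥ 14 or t < 14 must hold, we get t ≥ 6 or t < 15.

t ≥ 6 or t < 15.


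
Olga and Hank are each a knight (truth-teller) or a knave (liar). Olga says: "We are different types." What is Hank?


Olga says: "We are different types."
Case 1: Olga is a Knight (truth-teller)
  Statement is true → they ARE different → Hank is a Knave
Case 2: Olga is a Knave (liar)
  Statement is false → they are NOT different → Hank is a Knave
In both cases, Hank is a Knave.

Knave


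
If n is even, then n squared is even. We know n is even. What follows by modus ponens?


Modus ponens: P → Q, P ⊢ Q
P: n is even
Q: n squared is even
We have P → Q and P is true.
By modus ponens, Q must be true.

n squared is even


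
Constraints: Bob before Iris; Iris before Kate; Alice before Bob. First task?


Constraints: Bob before Iris; Iris before Kate; Alice before Bob
The first task can have nothing scheduled before it, so it must never appear on the right of a 'before'.
Tasks appearing after some 'before': Iris, Kate, Bob.
The only task not in that list is Alice → it is first.

Alice


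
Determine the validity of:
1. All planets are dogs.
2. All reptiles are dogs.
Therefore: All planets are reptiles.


Premise 1: All planets are dogs.
Premise 2: All reptiles are dogs.
Conclusion: All planets are reptiles.
Fallacy: undistributed middle. dogs is predicate in both.
Counterexample: planets and reptiles could be disjoint subsets of dogs.

Invalid


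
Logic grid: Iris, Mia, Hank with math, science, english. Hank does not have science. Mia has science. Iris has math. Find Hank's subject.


From clues:
  Mia → science
  Iris → math
By elimination, Hank gets the remaining.

english


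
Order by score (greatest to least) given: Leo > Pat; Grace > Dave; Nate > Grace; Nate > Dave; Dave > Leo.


Constraints: Leo > Pat; Grace > Dave; Nate > Grace; Nate > Dave; Dave > Leo
Method: at each step, the next-highest is the one remaining person who never appears on the smaller side of a constraint between remaining people.
  Step 1: remaining {Dave, Nate, Grace, Leo, Pat}; on the smaller side: {Dave, Grace, Leo, Pat} → Nate is next (Nate > Grace; Nate > Dave).
  Step 2: remaining {Dave, Grace, Leo, Pat}; on the smaller side: {Dave, Leo, Pat} → Grace is next (Grace > Dave).
  Step 3: remaining {Dave, Leo, Pat}; on the smaller side: {Leo, Pat} → Dave is next (Dave > Leo).
  Step 4: remaining {Leo, Pat}; on the smaller side: {Pat} → Leo is next (Leo > Pat).
  Step 5: only Pat remains → lowest.
Final ranking (highest to lowest):

Nate > Grace > Dave > Leo > Pat


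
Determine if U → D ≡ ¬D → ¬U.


Expression 1: U → D
Expression 2: ¬D → ¬U
Truth table (U D | Expr1 Expr2):
  T T |   T     T
  T F |   F     F
  F T |   T     T
  F F |   T     T
All 4 rows agree, so the expressions are logically equivalent.

Yes


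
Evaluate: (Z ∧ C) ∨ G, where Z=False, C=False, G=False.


Z = False, C = False, G = False
Expression: (Z ∧ C) ∨ G
Step 1: Z ∧ C = False AND False = False
Step 2: (False) ∨ G = False OR False = False

False


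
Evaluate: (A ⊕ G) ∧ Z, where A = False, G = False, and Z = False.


A = False, G = False, Z = False
Step 1: A ⊕ G = False XOR False = False
Step 2: False ∧ Z = False AND False = False
XOR true when exactly one of A,G is true; then AND with Z.

False


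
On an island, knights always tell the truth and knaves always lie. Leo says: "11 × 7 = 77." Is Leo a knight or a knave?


Statement: "11 × 7 = 77."
Actual: 11 × 7 = 77
Claimed: 77
Statement is TRUE → Leo tells the truth → Knight

Knight


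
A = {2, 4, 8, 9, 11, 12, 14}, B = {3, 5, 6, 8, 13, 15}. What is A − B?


A = {2, 4, 8, 9, 11, 12, 14}
B = {3, 5, 6, 8, 13, 15}
Operation: difference A − B
In A but not B: 2, 4, 9, 11, 12, 14

{2, 4, 9, 11, 12, 14}


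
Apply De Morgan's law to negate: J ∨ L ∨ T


De Morgan's law: ¬(P ∨ Q ∨ R) ≡ ¬P ∧ ¬Q ∧ ¬R
¬(J ∨ L ∨ T) = ¬J ∧ ¬L ∧ ¬T

¬J ∧ ¬L ∧ ¬T


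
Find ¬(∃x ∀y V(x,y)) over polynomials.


Original: ∃x ∀y V(x,y)
Rule: ¬∀→∃, ¬∃→∀, negate predicate.
Negation: ∀x ∃y ¬V(x,y)

∀x ∃y ¬V(x,y)


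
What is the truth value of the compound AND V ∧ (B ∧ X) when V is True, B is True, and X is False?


V = True, B = True, X = False
Step 1: B ∧ X = True AND False = False
Step 2: V ∧ False = True AND False = False
AND is true only when ALL operands are true.

False


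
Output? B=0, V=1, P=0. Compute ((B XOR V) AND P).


B XOR V = 0^1 = 1
1 AND 0 = 0

0


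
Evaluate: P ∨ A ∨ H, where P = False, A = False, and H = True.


P = False, A = False, H = True
Step 1: P ∨ A = False OR False = False
Step 2: False ∨ H = False OR True = True
OR is true when at least one operand is true.

True


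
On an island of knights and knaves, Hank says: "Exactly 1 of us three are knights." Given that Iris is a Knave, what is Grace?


Hank claims exactly 1 knights among Hank, Iris, Grace.
Given: Iris is a Knave.

Case 1: Hank is a Knight (tells truth)
  Then exactly 1 of the three are knights.
  Counting Hank, Iris: 1 knight(s) so far. Need 0 more → Grace = Knave.
Case 2: Hank is a Knave (lies)
  Then the count is NOT 1.
  If Grace = Knight, count = 1 = 1 → claim would be true, contradicts lie.
  If Grace = Knave, count = 0 ≠ 1 → lie confirmed ✓

Grace is a Knave.

Knave


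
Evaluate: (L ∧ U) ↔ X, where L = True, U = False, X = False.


L = True, U = False, X = False
Step 1: L ∧ U = True AND False = False
Step 2: (False) ↔ X: true when both sides have same truth value.
Result: False ↔ False = True

True


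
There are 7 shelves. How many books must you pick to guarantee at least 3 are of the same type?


Pigeonhole: to guarantee k in one of n categories, need (k-1)×n + 1.
k = 3, n = 7
Minimum = (3-1) × 7 + 1 = 2 × 7 + 1

15


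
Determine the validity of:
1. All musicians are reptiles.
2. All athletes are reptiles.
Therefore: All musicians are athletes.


Premise 1: All musicians are reptiles.
Premise 2: All athletes are reptiles.
Conclusion: All musicians are athletes.
Fallacy: undistributed middle. reptiles is predicate in both.
Counterexample: musicians and athletes could be disjoint subsets of reptiles.

Invalid


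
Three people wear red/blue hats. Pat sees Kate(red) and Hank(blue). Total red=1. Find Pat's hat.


Total red = 1, seen red = 1
Own red = 1 - 1 = 0
Pat's hat is blue.

blue


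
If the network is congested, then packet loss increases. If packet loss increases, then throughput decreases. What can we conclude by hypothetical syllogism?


Hypothetical syllogism: P → Q, Q → R ⊢ P → R
Premise 1: the network is congested → packet loss increases
Premise 2: packet loss increases → throughput decreases
Chain the implications: the middle term (packet loss increases) links the two.
Conclusion: If the network is congested, then throughput decreases.

If the network is congested, then throughput decreases.


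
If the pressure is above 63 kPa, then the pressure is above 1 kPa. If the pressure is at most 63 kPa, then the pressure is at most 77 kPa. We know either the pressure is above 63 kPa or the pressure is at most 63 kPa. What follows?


Constructive dilemma: (P → Q) ∧ (R → S), P ∨ R ⊢ Q ∨ S
Premise 1: the pressure is above 63 kPa → the pressure is above 1 kPa
Premise 2: the pressure is at most 63 kPa → the pressure is at most 77 kPa
Premise 3: the pressure is above 63 kPa ∨ the pressure is at most 63 kPa
Case 1: Assuming the pressure is above 63 kPa, then by Premise 1, the pressure is above 1 kPa.
Case 2: Assuming the pressure is at most 63 kPa, then by Premise 2, the pressure is at most 77 kPa.
Since one of the pressure is above 63 kPa or the pressure is at most 63 kPa must hold, we get the pressure is above 1 kPa or the pressure is at most 77 kPa.

The pressure is above 1 kPa or the pressure is at most 77 kPa.


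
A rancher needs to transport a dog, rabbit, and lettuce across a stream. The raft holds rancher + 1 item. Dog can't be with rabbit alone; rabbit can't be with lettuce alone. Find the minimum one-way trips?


1. rancher+rabbit → 2. rancher ← 3. rancher+dog → 4. rancher+rabbit ← 5. rancher+lettuce → 6. rancher ← 7. rancher+rabbit →
Minimum trips = 7

7


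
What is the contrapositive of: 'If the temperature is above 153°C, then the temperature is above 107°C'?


Original: If the temperature is above 153°C, then the temperature is above 107°C
Contrapositive: If ¬Q, then ¬P
Negate Q: not (the temperature is above 107°C)
Negate P: not (the temperature is above 153°C)

If not (the temperature is above 107°C), then not (the temperature is above 153°C).


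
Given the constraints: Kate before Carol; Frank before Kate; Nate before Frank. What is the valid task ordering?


Constraints: Kate before Carol; Frank before Kate; Nate before Frank
Method: repeatedly schedule the remaining task that has no remaining task required before it.
  Step 1: remaining {Nate, Carol, Kate, Frank}; every task except Nate still has a predecessor pending → schedule Nate.
  Step 2: remaining {Carol, Kate, Frank}; every task except Frank still has a predecessor pending → schedule Frank.
  Step 3: remaining {Carol, Kate}; every task except Kate still has a predecessor pending → schedule Kate.
  Step 4: only Carol remains → schedule Carol.
Resulting order:

Nate → Frank → Kate → Carol


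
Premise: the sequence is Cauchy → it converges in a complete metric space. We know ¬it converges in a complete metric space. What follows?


Modus tollens: P → Q, ¬Q ⊢ ¬P
P: the sequence is Cauchy
Q: it converges in a complete metric space
We have P → Q and Q is false.
By modus tollens, P must be false.

It is not the case that the sequence is Cauchy


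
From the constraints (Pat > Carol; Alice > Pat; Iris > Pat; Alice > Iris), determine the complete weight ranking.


Constraints: Pat > Carol; Alice > Pat; Iris > Pat; Alice > Iris
Method: at each step, the next-highest is the one remaining person who never appears on the smaller side of a constraint between remaining people.
  Step 1: remaining {Alice, Carol, Iris, Pat}; on the smaller side: {Carol, Iris, Pat} → Alice is next (Alice > Pat; Alice > Iris).
  Step 2: remaining {Carol, Iris, Pat}; on the smaller side: {Carol, Pat} → Iris is next (Iris > Pat).
  Step 3: remaining {Carol, Pat}; on the smaller side: {Carol} → Pat is next (Pat > Carol).
  Step 4: only Carol remains → lowest.
Final ranking (highest to lowest):

Alice > Iris > Pat > Carol


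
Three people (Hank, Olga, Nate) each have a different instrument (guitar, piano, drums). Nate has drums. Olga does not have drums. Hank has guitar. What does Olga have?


From clues:
  Nate → drums
  Hank → guitar
By elimination, Olga gets the remaining.

piano


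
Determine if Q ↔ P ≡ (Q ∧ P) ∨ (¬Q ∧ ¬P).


Expression 1: Q ↔ P
Expression 2: (Q ∧ P) ∨ (¬Q ∧ ¬P)
Truth table (Q P | Expr1 Expr2):
  T T |   T     T
  T F |   F     F
  F T |   F     F
  F F |   T     T
All 4 rows agree, so the expressions are logically equivalent.

Yes


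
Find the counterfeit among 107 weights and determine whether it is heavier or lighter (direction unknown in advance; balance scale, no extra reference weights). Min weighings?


Let n = 107. 214 possibilities (n weights × lighter/heavier); each weighing has 3 outcomes.
Bound for k weighings: say the first weighing puts j weights on each pan. If it tips, the 2j weighed weights remain suspects (each with a known direction) and k-1 weighings give 3^(k-1) outcomes; 3^(k-1) is odd, so 2j ≤ 3^(k-1) - 1. If it balances, the n - 2j unweighed weights remain with direction unknown: 2(n - 2j) ≤ 3^(k-1) - 1 by the same parity argument. Adding, n ≤ (3^(k-1) - 1) + (3^(k-1) - 1)/2 = (3^k - 3)/2, and the classical three-group strategy achieves this (3 weights in 2 weighings, 12 in 3, 39 in 4, 120 in 5).
So we need the smallest k with (3^k - 3)/2 ≥ 107.
k = 4: (3^4 - 3)/2 = 39 < 107 ✗
k = 5: (3^5 - 3)/2 = 120 ≥ 107 ✓

5


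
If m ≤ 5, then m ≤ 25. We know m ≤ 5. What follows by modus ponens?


Modus ponens: P → Q, P ⊢ Q
P: m ≤ 5
Q: m ≤ 25
We have P → Q and P is true.
By modus ponens, Q must be true.

m ≤ 25


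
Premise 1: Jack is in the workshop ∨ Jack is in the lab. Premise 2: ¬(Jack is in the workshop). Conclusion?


Disjunctive syllogism: P ∨ Q, ¬P ⊢ Q
Disjunction: Jack is in the workshop ∨ Jack is in the lab
We know it is not the case that Jack is in the workshop.
By disjunctive syllogism, the other disjunct must be true.

Jack is in the lab


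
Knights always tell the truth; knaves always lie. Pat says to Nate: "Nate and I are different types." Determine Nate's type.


Pat says: "Nate and I are different types."
Case 1: Pat is a Knight (truth-teller)
  Statement is true → they ARE different → Nate is a Knave
Case 2: Pat is a Knave (liar)
  Statement is false → they are NOT different → Nate is a Knave
In both cases, Nate is a Knave.

Knave
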